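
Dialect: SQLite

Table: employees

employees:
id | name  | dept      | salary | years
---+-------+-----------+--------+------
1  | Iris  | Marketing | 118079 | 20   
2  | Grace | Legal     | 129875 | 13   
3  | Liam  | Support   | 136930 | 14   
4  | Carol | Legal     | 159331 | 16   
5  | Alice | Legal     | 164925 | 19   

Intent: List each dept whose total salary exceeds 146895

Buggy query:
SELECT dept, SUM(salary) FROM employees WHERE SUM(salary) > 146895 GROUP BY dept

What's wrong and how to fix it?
Bug: SUM(salary) is an aggregate, but WHERE filters rows before aggregation

Fix: Move the aggregate condition to a HAVING clause

Corrected query:
SELECT dept, SUM(salary) FROM employees GROUP BY dept HAVING SUM(salary) > 146895

Result:
dept  | SUM(salary)
------+------------
Legal | 454131     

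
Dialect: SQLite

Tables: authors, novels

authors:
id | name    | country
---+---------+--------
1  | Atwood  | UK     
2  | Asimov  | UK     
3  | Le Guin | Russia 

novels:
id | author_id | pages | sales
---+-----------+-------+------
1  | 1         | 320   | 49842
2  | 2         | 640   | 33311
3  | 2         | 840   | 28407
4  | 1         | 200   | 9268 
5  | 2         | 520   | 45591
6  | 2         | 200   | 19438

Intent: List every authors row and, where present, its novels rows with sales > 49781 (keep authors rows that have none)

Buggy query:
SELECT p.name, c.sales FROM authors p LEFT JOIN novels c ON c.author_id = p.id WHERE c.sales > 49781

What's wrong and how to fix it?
Bug: Filtering c.sales in WHERE discards the NULL rows produced by LEFT JOIN, turning it into an inner join

Fix: Move the right-table condition into the ON clause so unmatched parents are kept

Corrected query:
SELECT p.name, c.sales FROM authors p LEFT JOIN novels c ON c.author_id = p.id AND c.sales > 49781

Result:
name    | sales
--------+------
Atwood  | 49842
Asimov  | NULL 
Le Guin | NULL 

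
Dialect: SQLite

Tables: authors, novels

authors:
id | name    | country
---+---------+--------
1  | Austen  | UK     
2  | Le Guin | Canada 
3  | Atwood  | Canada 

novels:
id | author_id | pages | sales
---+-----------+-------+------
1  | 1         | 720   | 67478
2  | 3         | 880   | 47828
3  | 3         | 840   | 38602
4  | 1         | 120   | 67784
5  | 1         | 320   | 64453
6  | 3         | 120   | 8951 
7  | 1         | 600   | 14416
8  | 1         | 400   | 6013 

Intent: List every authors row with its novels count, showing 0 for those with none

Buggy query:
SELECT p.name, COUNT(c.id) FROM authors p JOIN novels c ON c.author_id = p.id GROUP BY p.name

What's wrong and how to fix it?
Bug: An inner join excludes parents with zero children

Fix: Use LEFT JOIN so parents without children still appear (COUNT(c.id) gives 0)

Corrected query:
SELECT p.name, COUNT(c.id) FROM authors p LEFT JOIN novels c ON c.author_id = p.id GROUP BY p.name

Result:
name    | COUNT(c.id)
--------+------------
Atwood  | 3          
Austen  | 5          
Le Guin | 0          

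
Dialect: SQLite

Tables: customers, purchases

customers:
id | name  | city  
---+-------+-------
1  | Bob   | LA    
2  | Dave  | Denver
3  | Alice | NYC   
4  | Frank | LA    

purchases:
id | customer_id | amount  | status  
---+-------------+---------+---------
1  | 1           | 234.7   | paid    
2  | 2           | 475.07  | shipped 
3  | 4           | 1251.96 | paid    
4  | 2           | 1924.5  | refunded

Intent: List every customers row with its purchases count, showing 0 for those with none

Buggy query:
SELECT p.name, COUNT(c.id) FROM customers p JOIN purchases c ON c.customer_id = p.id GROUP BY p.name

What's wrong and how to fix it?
Bug: INNER JOIN drops customers rows that have no matching purchases rows

Fix: Switch to LEFT JOIN to retain unmatched parent rows

Corrected query:
SELECT p.name, COUNT(c.id) FROM customers p LEFT JOIN purchases c ON c.customer_id = p.id GROUP BY p.name

Result:
name  | COUNT(c.id)
------+------------
Alice | 0          
Bob   | 1          
Dave  | 2          
Frank | 1          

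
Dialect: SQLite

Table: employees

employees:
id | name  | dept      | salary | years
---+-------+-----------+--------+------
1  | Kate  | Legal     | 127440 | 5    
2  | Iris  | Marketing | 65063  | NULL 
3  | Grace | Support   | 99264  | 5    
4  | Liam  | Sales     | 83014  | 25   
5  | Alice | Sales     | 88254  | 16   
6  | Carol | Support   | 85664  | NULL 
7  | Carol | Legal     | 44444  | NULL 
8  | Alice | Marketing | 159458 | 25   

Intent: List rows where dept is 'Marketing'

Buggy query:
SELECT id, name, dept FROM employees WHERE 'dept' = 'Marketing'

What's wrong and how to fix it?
Bug: Single quotes denote string literals in SQL; the column name is being compared as a constant string

Fix: Remove the quotes around the column name (or use double quotes for an identifier)

Corrected query:
SELECT id, name, dept FROM employees WHERE dept = 'Marketing'

Result:
id | name  | dept     
---+-------+----------
2  | Iris  | Marketing
8  | Alice | Marketing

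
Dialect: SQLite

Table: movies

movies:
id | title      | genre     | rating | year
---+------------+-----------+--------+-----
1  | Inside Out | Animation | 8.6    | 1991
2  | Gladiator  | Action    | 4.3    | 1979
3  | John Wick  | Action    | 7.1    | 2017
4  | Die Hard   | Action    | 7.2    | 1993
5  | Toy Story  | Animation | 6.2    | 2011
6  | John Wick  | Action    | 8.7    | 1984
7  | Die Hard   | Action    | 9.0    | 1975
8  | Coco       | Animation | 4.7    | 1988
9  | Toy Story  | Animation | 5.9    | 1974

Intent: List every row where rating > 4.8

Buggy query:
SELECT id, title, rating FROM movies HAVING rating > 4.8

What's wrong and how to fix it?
Bug: HAVING filters the output of aggregation, but this query has no GROUP BY and no aggregate functions, so SQLite rejects it (HAVING clause on a non-aggregate query); the condition here is per row

Fix: Use WHERE for row-level filtering

Corrected query:
SELECT id, title, rating FROM movies WHERE rating > 4.8

Result:
id | title      | rating
---+------------+-------
1  | Inside Out | 8.6   
3  | John Wick  | 7.1   
4  | Die Hard   | 7.2   
5  | Toy Story  | 6.2   
6  | John Wick  | 8.7   
7  | Die Hard   | 9     
9  | Toy Story  | 5.9   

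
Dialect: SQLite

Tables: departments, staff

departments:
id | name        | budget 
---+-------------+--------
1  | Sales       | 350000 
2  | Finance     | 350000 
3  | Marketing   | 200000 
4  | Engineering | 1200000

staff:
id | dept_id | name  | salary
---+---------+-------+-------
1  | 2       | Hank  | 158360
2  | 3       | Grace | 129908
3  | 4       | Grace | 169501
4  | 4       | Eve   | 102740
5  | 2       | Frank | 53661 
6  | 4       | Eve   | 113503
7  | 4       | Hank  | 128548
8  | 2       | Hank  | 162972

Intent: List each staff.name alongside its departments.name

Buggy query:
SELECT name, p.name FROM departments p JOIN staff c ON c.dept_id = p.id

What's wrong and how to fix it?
Bug: 'name' exists in both joined tables, so the database can't tell which one is meant

Fix: Prefix ambiguous columns with the table alias

Corrected query:
SELECT c.name, p.name FROM departments p JOIN staff c ON c.dept_id = p.id

Result:
name  | name       
------+------------
Hank  | Finance    
Grace | Marketing  
Grace | Engineering
Eve   | Engineering
Frank | Finance    
Eve   | Engineering
Hank  | Engineering
Hank  | Finance    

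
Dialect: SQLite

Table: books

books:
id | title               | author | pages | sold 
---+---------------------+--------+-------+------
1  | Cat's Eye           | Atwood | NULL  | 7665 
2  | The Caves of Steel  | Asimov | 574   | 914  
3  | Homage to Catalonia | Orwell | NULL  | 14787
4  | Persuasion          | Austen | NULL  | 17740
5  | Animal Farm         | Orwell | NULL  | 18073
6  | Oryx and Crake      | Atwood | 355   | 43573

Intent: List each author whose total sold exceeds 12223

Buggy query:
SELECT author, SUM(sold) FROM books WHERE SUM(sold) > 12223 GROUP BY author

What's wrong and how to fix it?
Bug: WHERE runs before GROUP BY, so aggregates aren't available there

Fix: Use HAVING (which filters groups after aggregation) instead of WHERE

Corrected query:
SELECT author, SUM(sold) FROM books GROUP BY author HAVING SUM(sold) > 12223

Result:
author | SUM(sold)
-------+----------
Atwood | 51238    
Austen | 17740    
Orwell | 32860    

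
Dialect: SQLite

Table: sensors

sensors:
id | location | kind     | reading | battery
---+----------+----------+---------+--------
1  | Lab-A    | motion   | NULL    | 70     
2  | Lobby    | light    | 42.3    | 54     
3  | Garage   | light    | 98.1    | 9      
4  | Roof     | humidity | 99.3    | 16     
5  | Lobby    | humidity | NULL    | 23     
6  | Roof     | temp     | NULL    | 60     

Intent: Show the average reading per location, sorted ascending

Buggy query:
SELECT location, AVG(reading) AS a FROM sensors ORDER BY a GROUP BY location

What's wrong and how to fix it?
Bug: GROUP BY must precede ORDER BY

Fix: Reorder: SELECT … FROM … GROUP BY … ORDER BY …

Corrected query:
SELECT location, AVG(reading) AS a FROM sensors GROUP BY location ORDER BY a

Result:
location | a   
---------+-----
Lab-A    | NULL
Lobby    | 42.3
Garage   | 98.1
Roof     | 99.3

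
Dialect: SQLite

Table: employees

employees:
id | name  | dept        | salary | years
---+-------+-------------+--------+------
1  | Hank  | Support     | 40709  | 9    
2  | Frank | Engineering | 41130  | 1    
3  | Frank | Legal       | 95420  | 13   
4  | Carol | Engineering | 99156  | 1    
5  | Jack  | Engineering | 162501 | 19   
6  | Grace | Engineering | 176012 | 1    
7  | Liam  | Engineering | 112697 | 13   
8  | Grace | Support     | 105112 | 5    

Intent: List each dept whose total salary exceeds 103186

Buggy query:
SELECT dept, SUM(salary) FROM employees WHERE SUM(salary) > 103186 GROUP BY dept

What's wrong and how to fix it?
Bug: WHERE runs before GROUP BY, so aggregates aren't available there

Fix: Move the aggregate condition to a HAVING clause

Corrected query:
SELECT dept, SUM(salary) FROM employees GROUP BY dept HAVING SUM(salary) > 103186

Result:
dept        | SUM(salary)
------------+------------
Engineering | 591496     
Support     | 145821     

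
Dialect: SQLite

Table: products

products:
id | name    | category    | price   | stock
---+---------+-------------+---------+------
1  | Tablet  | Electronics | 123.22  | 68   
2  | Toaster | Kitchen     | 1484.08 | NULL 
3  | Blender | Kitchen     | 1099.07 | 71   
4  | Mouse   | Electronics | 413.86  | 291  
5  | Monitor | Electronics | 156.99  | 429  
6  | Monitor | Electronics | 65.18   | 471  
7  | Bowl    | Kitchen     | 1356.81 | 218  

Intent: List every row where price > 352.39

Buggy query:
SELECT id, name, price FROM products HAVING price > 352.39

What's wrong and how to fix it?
Bug: HAVING filters the output of aggregation, but this query has no GROUP BY and no aggregate functions, so SQLite rejects it (HAVING clause on a non-aggregate query); the condition here is per row

Fix: Replace HAVING with WHERE since the condition applies to individual rows

Corrected query:
SELECT id, name, price FROM products WHERE price > 352.39

Result:
id | name    | price  
---+---------+--------
2  | Toaster | 1484.08
3  | Blender | 1099.07
4  | Mouse   | 413.86 
7  | Bowl    | 1356.81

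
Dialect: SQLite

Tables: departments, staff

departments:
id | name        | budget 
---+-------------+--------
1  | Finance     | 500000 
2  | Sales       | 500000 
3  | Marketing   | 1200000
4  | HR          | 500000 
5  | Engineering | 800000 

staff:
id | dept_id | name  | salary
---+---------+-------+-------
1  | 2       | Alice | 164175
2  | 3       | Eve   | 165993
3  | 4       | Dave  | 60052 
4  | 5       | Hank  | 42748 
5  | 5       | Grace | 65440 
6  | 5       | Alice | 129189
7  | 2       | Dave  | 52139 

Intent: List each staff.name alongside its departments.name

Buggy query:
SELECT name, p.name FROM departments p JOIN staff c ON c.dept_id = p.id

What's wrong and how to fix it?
Bug: Both tables have a 'name' column; the unqualified reference is ambiguous

Fix: Qualify the column with its table alias (c.name)

Corrected query:
SELECT c.name, p.name FROM departments p JOIN staff c ON c.dept_id = p.id

Result:
name  | name       
------+------------
Alice | Sales      
Eve   | Marketing  
Dave  | HR         
Hank  | Engineering
Grace | Engineering
Alice | Engineering
Dave  | Sales      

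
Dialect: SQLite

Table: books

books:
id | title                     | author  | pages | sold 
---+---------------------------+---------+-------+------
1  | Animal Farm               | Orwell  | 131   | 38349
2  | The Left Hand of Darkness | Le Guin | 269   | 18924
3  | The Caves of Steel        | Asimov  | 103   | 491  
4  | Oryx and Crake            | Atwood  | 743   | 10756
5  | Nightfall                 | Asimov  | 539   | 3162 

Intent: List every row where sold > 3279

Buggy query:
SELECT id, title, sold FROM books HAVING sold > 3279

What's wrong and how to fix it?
Bug: HAVING filters the output of aggregation, but this query has no GROUP BY and no aggregate functions, so SQLite rejects it (HAVING clause on a non-aggregate query); the condition here is per row

Fix: Use WHERE for row-level filtering

Corrected query:
SELECT id, title, sold FROM books WHERE sold > 3279

Result:
id | title                     | sold 
---+---------------------------+------
1  | Animal Farm               | 38349
2  | The Left Hand of Darkness | 18924
4  | Oryx and Crake            | 10756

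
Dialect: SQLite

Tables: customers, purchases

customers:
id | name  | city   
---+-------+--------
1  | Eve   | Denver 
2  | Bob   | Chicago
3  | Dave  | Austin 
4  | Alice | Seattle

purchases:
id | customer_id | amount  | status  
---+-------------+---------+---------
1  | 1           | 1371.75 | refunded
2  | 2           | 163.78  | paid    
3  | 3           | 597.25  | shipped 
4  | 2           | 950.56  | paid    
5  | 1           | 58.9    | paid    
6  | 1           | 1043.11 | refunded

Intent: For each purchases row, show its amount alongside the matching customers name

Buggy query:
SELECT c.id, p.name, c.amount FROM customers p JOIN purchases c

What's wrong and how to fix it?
Bug: JOIN with no ON clause produces a cartesian product; every purchases row pairs with every customers row

Fix: Add ON c.customer_id = p.id to the JOIN

Corrected query:
SELECT c.id, p.name, c.amount FROM customers p JOIN purchases c ON c.customer_id = p.id

Result:
id | name | amount 
---+------+--------
1  | Eve  | 1371.75
2  | Bob  | 163.78 
3  | Dave | 597.25 
4  | Bob  | 950.56 
5  | Eve  | 58.9   
6  | Eve  | 1043.11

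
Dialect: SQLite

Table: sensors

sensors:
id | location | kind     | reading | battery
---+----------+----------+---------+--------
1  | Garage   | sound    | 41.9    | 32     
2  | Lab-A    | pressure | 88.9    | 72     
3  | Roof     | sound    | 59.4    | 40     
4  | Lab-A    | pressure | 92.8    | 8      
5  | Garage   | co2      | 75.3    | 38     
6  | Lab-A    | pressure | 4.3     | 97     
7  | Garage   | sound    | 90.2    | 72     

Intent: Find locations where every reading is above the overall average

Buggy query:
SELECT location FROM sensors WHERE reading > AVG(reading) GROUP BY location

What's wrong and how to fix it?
Bug: WHERE evaluates per row before aggregation, so AVG() is unavailable

Fix: Compute the overall average in a scalar subquery and compare each group's MIN against it in HAVING

Corrected query:
SELECT location FROM sensors GROUP BY location HAVING MIN(reading) > (SELECT AVG(reading) FROM sensors)

Result:
(no rows)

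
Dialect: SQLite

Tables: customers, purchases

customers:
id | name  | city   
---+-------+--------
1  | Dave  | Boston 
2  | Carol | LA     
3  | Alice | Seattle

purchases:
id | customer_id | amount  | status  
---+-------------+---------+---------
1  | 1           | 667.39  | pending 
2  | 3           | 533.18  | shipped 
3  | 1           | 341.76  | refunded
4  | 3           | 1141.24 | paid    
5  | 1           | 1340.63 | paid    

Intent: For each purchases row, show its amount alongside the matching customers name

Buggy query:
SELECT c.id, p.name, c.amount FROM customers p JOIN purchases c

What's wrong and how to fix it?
Bug: JOIN with no ON clause produces a cartesian product; every purchases row pairs with every customers row

Fix: Add ON c.customer_id = p.id to the JOIN

Corrected query:
SELECT c.id, p.name, c.amount FROM customers p JOIN purchases c ON c.customer_id = p.id

Result:
id | name  | amount 
---+-------+--------
1  | Dave  | 667.39 
2  | Alice | 533.18 
3  | Dave  | 341.76 
4  | Alice | 1141.24
5  | Dave  | 1340.63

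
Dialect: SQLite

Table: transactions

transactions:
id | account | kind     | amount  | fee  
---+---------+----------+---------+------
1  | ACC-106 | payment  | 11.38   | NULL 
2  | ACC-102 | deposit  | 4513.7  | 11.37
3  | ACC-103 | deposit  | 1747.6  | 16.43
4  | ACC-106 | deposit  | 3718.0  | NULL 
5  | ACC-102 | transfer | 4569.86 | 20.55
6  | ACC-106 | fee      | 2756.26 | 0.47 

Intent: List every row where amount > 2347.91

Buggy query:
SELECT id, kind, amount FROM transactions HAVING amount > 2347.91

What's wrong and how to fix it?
Bug: This is a non-aggregate query (no GROUP BY, no aggregates), so in SQLite the HAVING clause is invalid here; a row-level condition belongs in WHERE

Fix: Use WHERE for row-level filtering

Corrected query:
SELECT id, kind, amount FROM transactions WHERE amount > 2347.91

Result:
id | kind     | amount 
---+----------+--------
2  | deposit  | 4513.7 
4  | deposit  | 3718   
5  | transfer | 4569.86
6  | fee      | 2756.26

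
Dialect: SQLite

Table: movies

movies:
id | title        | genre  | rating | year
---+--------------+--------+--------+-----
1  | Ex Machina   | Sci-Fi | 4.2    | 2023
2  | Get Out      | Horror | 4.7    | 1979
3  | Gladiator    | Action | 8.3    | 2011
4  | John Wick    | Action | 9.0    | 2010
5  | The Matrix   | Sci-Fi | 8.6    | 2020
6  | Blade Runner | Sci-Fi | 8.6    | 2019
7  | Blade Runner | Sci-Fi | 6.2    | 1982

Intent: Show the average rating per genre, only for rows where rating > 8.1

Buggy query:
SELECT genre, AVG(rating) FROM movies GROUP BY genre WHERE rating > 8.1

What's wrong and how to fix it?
Bug: WHERE cannot follow GROUP BY

Fix: Move the WHERE clause before GROUP BY

Corrected query:
SELECT genre, AVG(rating) FROM movies WHERE rating > 8.1 GROUP BY genre

Result:
genre  | AVG(rating)
-------+------------
Action | 8.65       
Sci-Fi | 8.6        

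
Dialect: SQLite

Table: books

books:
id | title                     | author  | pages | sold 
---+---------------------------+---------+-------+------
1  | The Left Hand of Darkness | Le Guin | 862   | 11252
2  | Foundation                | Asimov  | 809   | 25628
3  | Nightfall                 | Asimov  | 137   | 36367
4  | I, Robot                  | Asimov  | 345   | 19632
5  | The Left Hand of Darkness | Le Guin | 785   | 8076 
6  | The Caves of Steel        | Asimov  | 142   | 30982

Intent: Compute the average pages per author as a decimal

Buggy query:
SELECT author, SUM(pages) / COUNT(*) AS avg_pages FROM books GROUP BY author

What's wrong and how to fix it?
Bug: Both operands are integers, so '/' performs integer division and truncates

Fix: Multiply by 1.0 (or CAST to REAL) to force floating-point division

Corrected query:
SELECT author, SUM(pages) * 1.0 / COUNT(*) AS avg_pages FROM books GROUP BY author

Result:
author  | avg_pages
--------+----------
Asimov  | 358.25   
Le Guin | 823.5    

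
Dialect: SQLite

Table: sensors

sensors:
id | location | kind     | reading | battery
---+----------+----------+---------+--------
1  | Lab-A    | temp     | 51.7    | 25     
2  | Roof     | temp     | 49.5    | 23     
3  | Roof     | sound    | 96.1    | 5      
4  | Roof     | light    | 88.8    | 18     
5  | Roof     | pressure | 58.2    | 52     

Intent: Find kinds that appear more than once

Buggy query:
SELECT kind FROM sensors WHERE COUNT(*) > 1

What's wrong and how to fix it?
Bug: WHERE can't reference COUNT(*); aggregates are computed after WHERE

Fix: Group first, then use HAVING for the count condition

Corrected query:
SELECT kind FROM sensors GROUP BY kind HAVING COUNT(*) > 1

Result:
kind
----
temp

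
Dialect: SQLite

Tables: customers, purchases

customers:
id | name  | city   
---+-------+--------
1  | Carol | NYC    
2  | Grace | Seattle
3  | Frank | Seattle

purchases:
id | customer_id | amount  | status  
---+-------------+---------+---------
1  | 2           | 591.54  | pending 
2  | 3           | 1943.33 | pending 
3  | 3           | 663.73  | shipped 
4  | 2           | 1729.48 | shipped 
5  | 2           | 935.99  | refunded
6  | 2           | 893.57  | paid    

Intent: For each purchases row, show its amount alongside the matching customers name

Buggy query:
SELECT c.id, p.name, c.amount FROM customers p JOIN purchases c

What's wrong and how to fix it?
Bug: JOIN with no ON clause produces a cartesian product; every purchases row pairs with every customers row

Fix: Specify the join condition linking the foreign key to the parent id

Corrected query:
SELECT c.id, p.name, c.amount FROM customers p JOIN purchases c ON c.customer_id = p.id

Result:
id | name  | amount 
---+-------+--------
1  | Grace | 591.54 
2  | Frank | 1943.33
3  | Frank | 663.73 
4  | Grace | 1729.48
5  | Grace | 935.99 
6  | Grace | 893.57 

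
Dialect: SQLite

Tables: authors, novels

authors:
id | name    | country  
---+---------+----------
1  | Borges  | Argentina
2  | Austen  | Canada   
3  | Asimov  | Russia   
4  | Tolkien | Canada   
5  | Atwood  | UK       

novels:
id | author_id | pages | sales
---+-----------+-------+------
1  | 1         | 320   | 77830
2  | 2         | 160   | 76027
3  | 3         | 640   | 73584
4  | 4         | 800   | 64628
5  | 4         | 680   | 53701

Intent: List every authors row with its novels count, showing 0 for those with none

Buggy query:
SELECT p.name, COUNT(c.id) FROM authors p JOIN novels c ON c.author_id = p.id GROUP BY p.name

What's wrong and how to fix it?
Bug: INNER JOIN drops authors rows that have no matching novels rows

Fix: Use LEFT JOIN so parents without children still appear (COUNT(c.id) gives 0)

Corrected query:
SELECT p.name, COUNT(c.id) FROM authors p LEFT JOIN novels c ON c.author_id = p.id GROUP BY p.name

Result:
name    | COUNT(c.id)
--------+------------
Asimov  | 1          
Atwood  | 0          
Austen  | 1          
Borges  | 1          
Tolkien | 2          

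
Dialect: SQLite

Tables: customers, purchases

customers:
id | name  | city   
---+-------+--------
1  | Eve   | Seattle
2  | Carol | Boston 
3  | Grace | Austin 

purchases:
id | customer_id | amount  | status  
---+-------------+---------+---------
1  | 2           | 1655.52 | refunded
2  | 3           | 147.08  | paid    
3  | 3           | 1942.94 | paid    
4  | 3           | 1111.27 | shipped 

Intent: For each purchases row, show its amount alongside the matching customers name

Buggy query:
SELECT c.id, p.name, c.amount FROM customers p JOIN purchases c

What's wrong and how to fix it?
Bug: Missing join condition: each purchases row is matched to all customers rows instead of just its own

Fix: Specify the join condition linking the foreign key to the parent id

Corrected query:
SELECT c.id, p.name, c.amount FROM customers p JOIN purchases c ON c.customer_id = p.id

Result:
id | name  | amount 
---+-------+--------
1  | Carol | 1655.52
2  | Grace | 147.08 
3  | Grace | 1942.94
4  | Grace | 1111.27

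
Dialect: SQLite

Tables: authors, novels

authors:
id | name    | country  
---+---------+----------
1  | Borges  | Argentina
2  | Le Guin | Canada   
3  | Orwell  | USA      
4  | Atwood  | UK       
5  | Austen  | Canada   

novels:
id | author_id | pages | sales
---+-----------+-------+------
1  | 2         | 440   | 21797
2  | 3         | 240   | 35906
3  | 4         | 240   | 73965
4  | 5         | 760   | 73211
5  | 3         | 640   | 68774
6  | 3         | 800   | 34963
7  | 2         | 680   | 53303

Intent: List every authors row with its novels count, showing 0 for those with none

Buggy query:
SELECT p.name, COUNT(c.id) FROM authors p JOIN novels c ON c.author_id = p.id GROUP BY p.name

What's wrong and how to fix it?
Bug: INNER JOIN drops authors rows that have no matching novels rows

Fix: Switch to LEFT JOIN to retain unmatched parent rows

Corrected query:
SELECT p.name, COUNT(c.id) FROM authors p LEFT JOIN novels c ON c.author_id = p.id GROUP BY p.name

Result:
name    | COUNT(c.id)
--------+------------
Atwood  | 1          
Austen  | 1          
Borges  | 0          
Le Guin | 2          
Orwell  | 3          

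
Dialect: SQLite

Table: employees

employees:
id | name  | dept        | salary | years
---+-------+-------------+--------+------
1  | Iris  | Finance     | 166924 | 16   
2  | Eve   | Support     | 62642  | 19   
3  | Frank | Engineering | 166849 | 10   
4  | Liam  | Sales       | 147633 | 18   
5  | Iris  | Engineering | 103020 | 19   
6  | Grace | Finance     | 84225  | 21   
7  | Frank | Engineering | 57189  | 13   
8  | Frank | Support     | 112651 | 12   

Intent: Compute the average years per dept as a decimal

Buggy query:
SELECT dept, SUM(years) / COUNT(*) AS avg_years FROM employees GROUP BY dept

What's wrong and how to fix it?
Bug: Both operands are integers, so '/' performs integer division and truncates

Fix: Cast one side to REAL so the division keeps the fractional part

Corrected query:
SELECT dept, SUM(years) * 1.0 / COUNT(*) AS avg_years FROM employees GROUP BY dept

Result:
dept        | avg_years
------------+----------
Engineering | 14       
Finance     | 18.5     
Sales       | 18       
Support     | 15.5     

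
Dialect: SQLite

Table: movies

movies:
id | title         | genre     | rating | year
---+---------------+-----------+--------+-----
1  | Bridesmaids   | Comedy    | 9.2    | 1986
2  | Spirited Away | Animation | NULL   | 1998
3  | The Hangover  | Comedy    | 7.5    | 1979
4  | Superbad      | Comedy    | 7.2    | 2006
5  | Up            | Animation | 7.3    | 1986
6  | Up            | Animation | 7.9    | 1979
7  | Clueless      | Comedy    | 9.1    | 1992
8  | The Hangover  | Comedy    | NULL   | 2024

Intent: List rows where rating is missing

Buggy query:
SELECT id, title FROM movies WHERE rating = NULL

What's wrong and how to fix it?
Bug: Comparing to NULL with '=' never matches; NULL = NULL is unknown, not true

Fix: Use IS NULL to test for NULL

Corrected query:
SELECT id, title FROM movies WHERE rating IS NULL

Result:
id | title        
---+--------------
2  | Spirited Away
8  | The Hangover 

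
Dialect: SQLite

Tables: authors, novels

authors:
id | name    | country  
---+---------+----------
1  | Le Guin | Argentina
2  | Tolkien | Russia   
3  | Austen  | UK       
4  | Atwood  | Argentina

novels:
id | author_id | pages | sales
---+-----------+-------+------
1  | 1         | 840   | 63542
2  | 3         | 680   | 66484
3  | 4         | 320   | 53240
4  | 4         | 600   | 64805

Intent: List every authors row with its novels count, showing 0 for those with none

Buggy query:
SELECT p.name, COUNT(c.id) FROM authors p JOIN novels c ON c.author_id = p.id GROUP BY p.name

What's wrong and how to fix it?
Bug: INNER JOIN drops authors rows that have no matching novels rows

Fix: Switch to LEFT JOIN to retain unmatched parent rows

Corrected query:
SELECT p.name, COUNT(c.id) FROM authors p LEFT JOIN novels c ON c.author_id = p.id GROUP BY p.name

Result:
name    | COUNT(c.id)
--------+------------
Atwood  | 2          
Austen  | 1          
Le Guin | 1          
Tolkien | 0          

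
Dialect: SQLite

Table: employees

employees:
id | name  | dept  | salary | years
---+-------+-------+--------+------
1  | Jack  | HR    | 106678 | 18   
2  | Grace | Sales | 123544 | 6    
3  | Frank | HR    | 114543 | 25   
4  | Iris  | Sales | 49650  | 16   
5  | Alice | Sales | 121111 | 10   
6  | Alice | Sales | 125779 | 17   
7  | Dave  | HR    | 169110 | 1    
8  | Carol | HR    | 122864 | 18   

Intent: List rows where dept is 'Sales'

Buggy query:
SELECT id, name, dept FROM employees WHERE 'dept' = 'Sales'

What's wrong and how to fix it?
Bug: Single quotes denote string literals in SQL; the column name is being compared as a constant string

Fix: Reference the column as dept without single quotes

Corrected query:
SELECT id, name, dept FROM employees WHERE dept = 'Sales'

Result:
id | name  | dept 
---+-------+------
2  | Grace | Sales
4  | Iris  | Sales
5  | Alice | Sales
6  | Alice | Sales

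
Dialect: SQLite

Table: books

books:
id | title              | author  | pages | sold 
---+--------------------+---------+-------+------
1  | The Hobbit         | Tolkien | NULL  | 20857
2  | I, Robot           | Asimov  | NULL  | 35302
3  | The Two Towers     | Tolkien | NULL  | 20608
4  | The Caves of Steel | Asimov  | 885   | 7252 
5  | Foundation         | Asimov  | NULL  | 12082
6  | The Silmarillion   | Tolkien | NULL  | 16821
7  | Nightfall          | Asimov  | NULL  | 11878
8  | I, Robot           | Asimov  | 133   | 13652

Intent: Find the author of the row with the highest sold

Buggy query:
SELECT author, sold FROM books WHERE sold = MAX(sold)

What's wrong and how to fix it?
Bug: MAX(sold) is an aggregate and cannot be used directly in WHERE

Fix: Use a subquery: WHERE sold = (SELECT MAX(sold) FROM books)

Corrected query:
SELECT author, sold FROM books WHERE sold = (SELECT MAX(sold) FROM books)

Result:
author | sold 
-------+------
Asimov | 35302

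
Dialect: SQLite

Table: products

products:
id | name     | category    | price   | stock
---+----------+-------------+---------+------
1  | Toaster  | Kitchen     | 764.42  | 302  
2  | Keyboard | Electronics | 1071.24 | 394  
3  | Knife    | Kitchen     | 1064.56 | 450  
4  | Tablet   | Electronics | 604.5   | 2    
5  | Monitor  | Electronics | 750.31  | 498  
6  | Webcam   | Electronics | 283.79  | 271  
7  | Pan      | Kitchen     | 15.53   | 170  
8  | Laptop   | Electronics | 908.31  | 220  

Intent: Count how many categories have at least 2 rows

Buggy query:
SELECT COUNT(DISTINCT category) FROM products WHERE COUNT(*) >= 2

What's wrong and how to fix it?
Bug: COUNT(*) cannot appear in WHERE; the per-group count doesn't exist yet

Fix: Group first with HAVING COUNT(*) >= 2, then COUNT the resulting groups

Corrected query:
SELECT COUNT(*) FROM (SELECT category FROM products GROUP BY category HAVING COUNT(*) >= 2)

Result:
COUNT(*)
--------
2       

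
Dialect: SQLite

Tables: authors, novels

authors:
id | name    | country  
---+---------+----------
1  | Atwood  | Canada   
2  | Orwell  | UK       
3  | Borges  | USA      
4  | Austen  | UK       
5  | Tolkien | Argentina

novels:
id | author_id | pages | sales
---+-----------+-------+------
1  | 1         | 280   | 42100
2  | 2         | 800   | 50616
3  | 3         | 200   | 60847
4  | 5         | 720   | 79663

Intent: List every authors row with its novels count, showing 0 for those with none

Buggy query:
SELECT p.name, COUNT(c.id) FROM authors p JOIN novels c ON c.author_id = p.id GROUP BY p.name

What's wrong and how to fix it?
Bug: INNER JOIN drops authors rows that have no matching novels rows

Fix: Use LEFT JOIN so parents without children still appear (COUNT(c.id) gives 0)

Corrected query:
SELECT p.name, COUNT(c.id) FROM authors p LEFT JOIN novels c ON c.author_id = p.id GROUP BY p.name

Result:
name    | COUNT(c.id)
--------+------------
Atwood  | 1          
Austen  | 0          
Borges  | 1          
Orwell  | 1          
Tolkien | 1          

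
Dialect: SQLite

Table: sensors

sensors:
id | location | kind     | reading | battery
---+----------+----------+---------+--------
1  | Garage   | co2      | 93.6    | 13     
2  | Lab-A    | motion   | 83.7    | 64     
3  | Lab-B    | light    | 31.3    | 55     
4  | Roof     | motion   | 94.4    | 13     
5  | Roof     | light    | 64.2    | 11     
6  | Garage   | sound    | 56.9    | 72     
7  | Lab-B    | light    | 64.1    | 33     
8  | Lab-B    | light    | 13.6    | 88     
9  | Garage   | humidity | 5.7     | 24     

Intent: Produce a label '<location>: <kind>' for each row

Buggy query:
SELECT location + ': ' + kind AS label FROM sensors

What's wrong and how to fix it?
Bug: SQLite uses || for string concatenation; + coerces text to numbers (yielding 0)

Fix: Replace + with || to concatenate text

Corrected query:
SELECT location || ': ' || kind AS label FROM sensors

Result:
label           
----------------
Garage: co2     
Lab-A: motion   
Lab-B: light    
Roof: motion    
Roof: light     
Garage: sound   
Lab-B: light    
Lab-B: light    
Garage: humidity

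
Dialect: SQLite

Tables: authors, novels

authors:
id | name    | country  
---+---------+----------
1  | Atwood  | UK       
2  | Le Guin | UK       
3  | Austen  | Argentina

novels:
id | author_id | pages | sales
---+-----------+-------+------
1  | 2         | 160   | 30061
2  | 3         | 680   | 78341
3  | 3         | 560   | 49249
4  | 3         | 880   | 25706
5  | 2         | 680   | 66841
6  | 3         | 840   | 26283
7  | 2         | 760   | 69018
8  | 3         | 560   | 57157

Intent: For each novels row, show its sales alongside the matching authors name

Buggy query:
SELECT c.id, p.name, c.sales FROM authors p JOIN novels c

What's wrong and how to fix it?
Bug: Missing join condition: each novels row is matched to all authors rows instead of just its own

Fix: Add ON c.author_id = p.id to the JOIN

Corrected query:
SELECT c.id, p.name, c.sales FROM authors p JOIN novels c ON c.author_id = p.id

Result:
id | name    | sales
---+---------+------
1  | Le Guin | 30061
2  | Austen  | 78341
3  | Austen  | 49249
4  | Austen  | 25706
5  | Le Guin | 66841
6  | Austen  | 26283
7  | Le Guin | 69018
8  | Austen  | 57157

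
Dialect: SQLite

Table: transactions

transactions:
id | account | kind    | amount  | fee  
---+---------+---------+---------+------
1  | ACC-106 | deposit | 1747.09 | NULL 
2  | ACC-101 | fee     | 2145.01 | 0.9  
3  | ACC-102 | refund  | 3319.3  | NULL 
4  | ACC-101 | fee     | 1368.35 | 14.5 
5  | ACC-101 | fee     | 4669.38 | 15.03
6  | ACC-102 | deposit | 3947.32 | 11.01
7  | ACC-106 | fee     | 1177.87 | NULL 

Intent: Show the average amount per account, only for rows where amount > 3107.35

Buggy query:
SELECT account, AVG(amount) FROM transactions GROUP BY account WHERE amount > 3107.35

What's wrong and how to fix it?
Bug: Row-level WHERE must come before GROUP BY in the clause order

Fix: Move the WHERE clause before GROUP BY

Corrected query:
SELECT account, AVG(amount) FROM transactions WHERE amount > 3107.35 GROUP BY account

Result:
account | AVG(amount)
--------+------------
ACC-101 | 4669.38    
ACC-102 | 3633.31    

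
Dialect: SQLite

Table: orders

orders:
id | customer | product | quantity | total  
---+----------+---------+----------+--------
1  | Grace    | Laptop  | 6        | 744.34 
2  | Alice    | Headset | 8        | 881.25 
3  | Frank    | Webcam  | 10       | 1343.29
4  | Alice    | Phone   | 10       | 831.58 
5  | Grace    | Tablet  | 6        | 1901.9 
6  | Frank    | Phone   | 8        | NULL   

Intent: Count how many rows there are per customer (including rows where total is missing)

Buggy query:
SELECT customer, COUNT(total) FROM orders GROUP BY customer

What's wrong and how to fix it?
Bug: COUNT(total) skips NULLs, so groups with missing total are undercounted

Fix: Replace COUNT(total) with COUNT(*)

Corrected query:
SELECT customer, COUNT(*) FROM orders GROUP BY customer

Result:
customer | COUNT(*)
---------+---------
Alice    | 2       
Frank    | 2       
Grace    | 2       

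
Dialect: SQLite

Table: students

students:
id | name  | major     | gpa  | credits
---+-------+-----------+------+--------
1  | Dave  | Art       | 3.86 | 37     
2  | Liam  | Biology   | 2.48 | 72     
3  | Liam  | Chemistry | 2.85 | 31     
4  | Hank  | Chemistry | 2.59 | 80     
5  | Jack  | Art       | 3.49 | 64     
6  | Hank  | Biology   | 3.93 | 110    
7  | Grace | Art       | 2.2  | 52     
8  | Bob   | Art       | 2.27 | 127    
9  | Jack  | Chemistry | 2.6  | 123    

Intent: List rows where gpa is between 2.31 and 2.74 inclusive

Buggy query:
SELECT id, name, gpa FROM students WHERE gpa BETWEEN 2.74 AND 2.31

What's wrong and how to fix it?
Bug: BETWEEN expects the lower bound first; with 2.74 AND 2.31 the range is empty

Fix: Write BETWEEN 2.31 AND 2.74

Corrected query:
SELECT id, name, gpa FROM students WHERE gpa BETWEEN 2.31 AND 2.74

Result:
id | name | gpa 
---+------+-----
2  | Liam | 2.48
4  | Hank | 2.59
9  | Jack | 2.6 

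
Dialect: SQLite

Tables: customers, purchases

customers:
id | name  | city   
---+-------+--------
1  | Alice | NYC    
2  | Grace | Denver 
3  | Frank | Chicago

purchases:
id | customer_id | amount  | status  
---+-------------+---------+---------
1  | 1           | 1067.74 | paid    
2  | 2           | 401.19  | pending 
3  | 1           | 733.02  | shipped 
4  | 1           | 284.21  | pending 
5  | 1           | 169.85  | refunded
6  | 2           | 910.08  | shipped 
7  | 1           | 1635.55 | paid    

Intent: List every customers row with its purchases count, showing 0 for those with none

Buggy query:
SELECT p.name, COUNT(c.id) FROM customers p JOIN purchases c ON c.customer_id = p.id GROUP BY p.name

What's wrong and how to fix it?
Bug: An inner join excludes parents with zero children

Fix: Switch to LEFT JOIN to retain unmatched parent rows

Corrected query:
SELECT p.name, COUNT(c.id) FROM customers p LEFT JOIN purchases c ON c.customer_id = p.id GROUP BY p.name

Result:
name  | COUNT(c.id)
------+------------
Alice | 5          
Frank | 0          
Grace | 2          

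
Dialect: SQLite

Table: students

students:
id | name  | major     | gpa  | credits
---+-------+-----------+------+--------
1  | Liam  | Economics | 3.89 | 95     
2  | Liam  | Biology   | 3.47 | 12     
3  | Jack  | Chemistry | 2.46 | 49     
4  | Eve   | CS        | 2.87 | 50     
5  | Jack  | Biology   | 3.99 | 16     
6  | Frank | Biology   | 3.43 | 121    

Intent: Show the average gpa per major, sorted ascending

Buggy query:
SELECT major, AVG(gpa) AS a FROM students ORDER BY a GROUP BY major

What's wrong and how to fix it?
Bug: ORDER BY appears before GROUP BY; SQL clause order requires GROUP BY first

Fix: Reorder: SELECT … FROM … GROUP BY … ORDER BY …

Corrected query:
SELECT major, AVG(gpa) AS a FROM students GROUP BY major ORDER BY a

Result:
major     | a   
----------+-----
Chemistry | 2.46
CS        | 2.87
Biology   | 3.63
Economics | 3.89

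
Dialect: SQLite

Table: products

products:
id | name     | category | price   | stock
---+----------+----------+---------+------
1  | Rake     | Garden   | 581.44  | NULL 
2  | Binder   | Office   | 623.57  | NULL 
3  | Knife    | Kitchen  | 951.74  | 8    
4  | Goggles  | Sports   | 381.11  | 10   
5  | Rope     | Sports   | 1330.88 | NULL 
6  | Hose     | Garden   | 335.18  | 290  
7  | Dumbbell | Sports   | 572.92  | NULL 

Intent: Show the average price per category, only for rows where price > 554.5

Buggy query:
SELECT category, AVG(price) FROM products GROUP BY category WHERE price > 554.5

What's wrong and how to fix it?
Bug: Row-level WHERE must come before GROUP BY in the clause order

Fix: Move the WHERE clause before GROUP BY

Corrected query:
SELECT category, AVG(price) FROM products WHERE price > 554.5 GROUP BY category

Result:
category | AVG(price)
---------+-----------
Garden   | 581.44    
Kitchen  | 951.74    
Office   | 623.57    
Sports   | 951.9     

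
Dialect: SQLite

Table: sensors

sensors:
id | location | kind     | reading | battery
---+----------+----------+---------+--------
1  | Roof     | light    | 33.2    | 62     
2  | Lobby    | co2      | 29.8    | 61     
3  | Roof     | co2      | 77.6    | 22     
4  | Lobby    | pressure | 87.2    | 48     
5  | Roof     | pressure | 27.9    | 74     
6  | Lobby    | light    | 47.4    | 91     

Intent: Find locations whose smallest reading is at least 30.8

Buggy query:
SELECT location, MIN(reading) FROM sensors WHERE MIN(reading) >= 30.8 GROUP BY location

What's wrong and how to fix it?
Bug: Aggregates like MIN are computed per group after WHERE runs

Fix: Use HAVING for the per-group MIN condition

Corrected query:
SELECT location, MIN(reading) FROM sensors GROUP BY location HAVING MIN(reading) >= 30.8

Result:
(no rows)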